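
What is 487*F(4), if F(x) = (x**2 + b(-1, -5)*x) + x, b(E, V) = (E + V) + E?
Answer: -3896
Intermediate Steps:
b(E, V) = V + 2*E
F(x) = x**2 - 6*x (F(x) = (x**2 + (-5 + 2*(-1))*x) + x = (x**2 + (-5 - 2)*x) + x = (x**2 - 7*x) + x = x**2 - 6*x)
487*F(4) = 487*(4*(-6 + 4)) = 487*(4*(-2)) = 487*(-8) = -3896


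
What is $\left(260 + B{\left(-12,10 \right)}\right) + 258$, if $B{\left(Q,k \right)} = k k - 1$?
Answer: $617$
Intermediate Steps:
$B{\left(Q,k \right)} = -1 + k^{2}$ ($B{\left(Q,k \right)} = k^{2} - 1 = -1 + k^{2}$)
$\left(260 + B{\left(-12,10 \right)}\right) + 258 = \left(260 - \left(1 - 10^{2}\right)\right) + 258 = \left(260 + \left(-1 + 100\right)\right) + 258 = \left(260 + 99\right) + 258 = 359 + 258 = 617$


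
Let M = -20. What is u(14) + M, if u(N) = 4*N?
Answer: 36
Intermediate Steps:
u(14) + M = 4*14 - 20 = 56 - 20 = 36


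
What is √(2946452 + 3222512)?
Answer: 2*√1542241 ≈ 2483.7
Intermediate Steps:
√(2946452 + 3222512) = √6168964 = 2*√1542241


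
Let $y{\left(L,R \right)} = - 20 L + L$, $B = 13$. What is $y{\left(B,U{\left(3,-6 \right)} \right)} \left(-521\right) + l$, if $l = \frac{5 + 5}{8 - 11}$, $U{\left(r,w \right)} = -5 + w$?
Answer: $\frac{386051}{3} \approx 1.2868 \cdot 10^{5}$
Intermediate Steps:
$y{\left(L,R \right)} = - 19 L$
$l = - \frac{10}{3}$ ($l = \frac{10}{-3} = 10 \left(- \frac{1}{3}\right) = - \frac{10}{3} \approx -3.3333$)
$y{\left(B,U{\left(3,-6 \right)} \right)} \left(-521\right) + l = \left(-19\right) 13 \left(-521\right) - \frac{10}{3} = \left(-247\right) \left(-521\right) - \frac{10}{3} = 128687 - \frac{10}{3} = \frac{386051}{3}$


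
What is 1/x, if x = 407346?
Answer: 1/407346 ≈ 2.4549e-6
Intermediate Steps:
1/x = 1/407346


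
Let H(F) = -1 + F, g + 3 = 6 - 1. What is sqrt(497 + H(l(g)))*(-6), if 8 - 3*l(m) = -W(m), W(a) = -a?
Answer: -6*sqrt(498) ≈ -133.90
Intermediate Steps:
g = 2 (g = -3 + (6 - 1) = -3 + 5 = 2)
l(m) = 8/3 - m/3 (l(m) = 8/3 - (-1)*(-m)/3 = 8/3 - m/3)
sqrt(497 + H(l(g)))*(-6) = sqrt(497 + (-1 + (8/3 - 1/3*2)))*(-6) = sqrt(497 + (-1 + (8/3 - 2/3)))*(-6) = sqrt(497 + (-1 + 2))*(-6) = sqrt(497 + 1)*(-6) = sqrt(498)*(-6) = -6*sqrt(498)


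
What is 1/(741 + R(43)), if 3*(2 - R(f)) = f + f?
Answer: 3/2143 ≈ 0.0013999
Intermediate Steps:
R(f) = 2 - 2*f/3 (R(f) = 2 - (f + f)/3 = 2 - 2*f/3)
1/(741 + R(43)) = 1/(741 + (2 - ⅔*43)) = 1/(741 + (2 - 86/3)) = 1/(741 - 80/3) = 1/(2143/3) = 3/2143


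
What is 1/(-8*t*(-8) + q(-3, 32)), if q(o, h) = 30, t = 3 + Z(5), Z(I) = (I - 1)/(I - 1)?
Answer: 1/286 ≈ 0.0034965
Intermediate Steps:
Z(I) = 1 (Z(I) = (-1 + I)/(-1 + I) = 1)
t = 4 (t = 3 + 1 = 4)
1/(-8*t*(-8) + q(-3, 32)) = 1/(-8*4*(-8) + 30) = 1/(-32*(-8) + 30) = 1/(256 + 30) = 1/286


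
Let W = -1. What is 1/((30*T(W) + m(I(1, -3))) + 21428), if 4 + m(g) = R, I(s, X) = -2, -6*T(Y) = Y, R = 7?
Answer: 1/21436 ≈ 4.6650e-5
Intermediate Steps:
T(Y) = -Y/6
m(g) = 3 (m(g) = -4 + 7 = 3)
1/((30*T(W) + m(I(1, -3))) + 21428) = 1/((30*(-⅙*(-1)) + 3) + 21428) = 1/((30*(⅙) + 3) + 21428) = 1/((5 + 3) + 21428) = 1/(8 + 21428) = 1/21436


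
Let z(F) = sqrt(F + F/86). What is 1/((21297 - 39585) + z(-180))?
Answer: -43688/798966579 - I*sqrt(37410)/4793799474 ≈ -5.4681e-5 - 4.0347e-8*I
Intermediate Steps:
z(F) = sqrt(7482)*sqrt(F)/86 (z(F) = sqrt(F + F*(1/86)) = sqrt(F + F/86) = sqrt(87*F/86) = sqrt(7482)*sqrt(F)/86)
1/((21297 - 39585) + z(-180)) = 1/((21297 - 39585) + sqrt(7482)*sqrt(-180)/86) = 1/(-18288 + sqrt(7482)*(6*I*sqrt(5))/86) = 1/(-18288 + 3*I*sqrt(37410)/43)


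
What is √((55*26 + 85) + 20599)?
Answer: √22114 ≈ 148.71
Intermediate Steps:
√((55*26 + 85) + 20599) = √((1430 + 85) + 20599) = √(1515 + 20599) = √22114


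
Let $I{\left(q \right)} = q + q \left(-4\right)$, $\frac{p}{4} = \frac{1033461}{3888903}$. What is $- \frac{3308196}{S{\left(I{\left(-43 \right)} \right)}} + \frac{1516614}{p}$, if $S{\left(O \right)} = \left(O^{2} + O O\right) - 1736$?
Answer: $\frac{42709715322893}{29937154} \approx 1.4266 \cdot 10^{6}$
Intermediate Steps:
$p = \frac{1377948}{1296301}$ ($p = 4 \cdot \frac{1033461}{3888903} = 4 \cdot 1033461 \cdot \frac{1}{3888903} = 4 \cdot \frac{344487}{1296301} = \frac{1377948}{1296301} \approx 1.063$)
$I{\left(q \right)} = - 3 q$ ($I{\left(q \right)} = q - 4 q = - 3 q$)
$S{\left(O \right)} = -1736 + 2 O^{2}$ ($S{\left(O \right)} = \left(O^{2} + O^{2}\right) - 1736 = 2 O^{2} - 1736 = -1736 + 2 O^{2}$)
$- \frac{3308196}{S{\left(I{\left(-43 \right)} \right)}} + \frac{1516614}{p} = - \frac{3308196}{-1736 + 2 \left(\left(-3\right) \left(-43\right)\right)^{2}} + \frac{1516614}{\frac{1377948}{1296301}} = - \frac{3308196}{-1736 + 2 \cdot 129^{2}} + 1516614 \cdot \frac{1296301}{1377948} = - \frac{3308196}{-1736 + 2 \cdot 16641} + \frac{2707972789}{1898} = - \frac{3308196}{-1736 + 33282} + \frac{2707972789}{1898} = - \frac{3308196}{31546} + \frac{2707972789}{1898} = \left(-3308196\right) \frac{1}{31546} + \frac{2707972789}{1898} = - \frac{1654098}{15773} + \frac{2707972789}{1898} = \frac{42709715322893}{29937154}$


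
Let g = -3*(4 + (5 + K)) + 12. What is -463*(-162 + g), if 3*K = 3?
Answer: 83340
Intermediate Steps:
K = 1 (K = (1/3)*3 = 1)
g = -18 (g = -3*(4 + (5 + 1)) + 12 = -3*(4 + 6) + 12 = -3*10 + 12 = -30 + 12 = -18)
-463*(-162 + g) = -463*(-162 - 18) = -463*(-180) = 83340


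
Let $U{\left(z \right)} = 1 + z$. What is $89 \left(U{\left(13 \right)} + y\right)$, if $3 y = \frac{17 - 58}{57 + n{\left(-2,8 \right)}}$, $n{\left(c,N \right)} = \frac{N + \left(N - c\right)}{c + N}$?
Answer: $\frac{220631}{180} \approx 1225.7$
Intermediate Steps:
$n{\left(c,N \right)} = \frac{- c + 2 N}{N + c}$
$y = - \frac{41}{180}$ ($y = \frac{\left(17 - 58\right) \frac{1}{57 + \frac{\left(-1\right) \left(-2\right) + 2 \cdot 8}{8 - 2}}}{3} = \frac{\left(-41\right) \frac{1}{57 + \frac{2 + 16}{6}}}{3} = \frac{\left(-41\right) \frac{1}{57 + \frac{1}{6} \cdot 18}}{3} = \frac{\left(-41\right) \frac{1}{57 + 3}}{3} = \frac{\left(-41\right) \frac{1}{60}}{3} = \frac{1}{3} \left(- \frac{41}{60}\right) = - \frac{41}{180} \approx -0.22778$)
$89 \left(U{\left(13 \right)} + y\right) = 89 \left(\left(1 + 13\right) - \frac{41}{180}\right) = 89 \left(14 - \frac{41}{180}\right) = 89 \cdot \frac{2479}{180} = \frac{220631}{180}$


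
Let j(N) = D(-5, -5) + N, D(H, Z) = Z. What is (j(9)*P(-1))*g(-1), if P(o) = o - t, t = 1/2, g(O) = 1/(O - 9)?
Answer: ⅗ ≈ 0.60000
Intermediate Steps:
g(O) = 1/(-9 + O)
j(N) = -5 + N
t = ½ (t = 1*(½) = ½ ≈ 0.50000)
P(o) = -½ + o (P(o) = o - 1*½ = o - ½ = -½ + o)
(j(9)*P(-1))*g(-1) = ((-5 + 9)*(-½ - 1))/(-9 - 1) = (4*(-3/2))/(-10) = -6*(-⅒) = ⅗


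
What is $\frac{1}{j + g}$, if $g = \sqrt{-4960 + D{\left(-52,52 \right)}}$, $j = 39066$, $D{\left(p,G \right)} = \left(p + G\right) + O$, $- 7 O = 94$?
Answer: $\frac{136731}{5341550653} - \frac{13 i \sqrt{1442}}{10683101306} \approx 2.5598 \cdot 10^{-5} - 4.6209 \cdot 10^{-8} i$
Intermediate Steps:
$O = - \frac{94}{7}$ ($O = \left(- \frac{1}{7}\right) 94 = - \frac{94}{7} \approx -13.429$)
$D{\left(p,G \right)} = - \frac{94}{7} + G + p$ ($D{\left(p,G \right)} = \left(p + G\right) - \frac{94}{7} = \left(G + p\right) - \frac{94}{7} = - \frac{94}{7} + G + p$)
$g = \frac{13 i \sqrt{1442}}{7}$ ($g = \sqrt{-4960 - \frac{94}{7}} = \sqrt{- \frac{34814}{7}} = \frac{13 i \sqrt{1442}}{7} \approx 70.523 i$)
$\frac{1}{j + g} = \frac{1}{39066 + \frac{13 i \sqrt{1442}}{7}}$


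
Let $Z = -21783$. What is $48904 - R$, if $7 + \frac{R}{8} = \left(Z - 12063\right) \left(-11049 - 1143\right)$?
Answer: $-3301154496$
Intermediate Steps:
$R = 3301203400$ ($R = -56 + 8 \left(-21783 - 12063\right) \left(-11049 - 1143\right) = -56 + 8 \left(\left(-33846\right) \left(-12192\right)\right) = -56 + 8 \cdot 412650432 = -56 + 3301203456 = 3301203400$)
$48904 - R = 48904 - 3301203400 = -3301154496$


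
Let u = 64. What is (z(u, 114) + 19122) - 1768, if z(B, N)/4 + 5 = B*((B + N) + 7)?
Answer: 64694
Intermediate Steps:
z(B, N) = -20 + 4*B*(7 + B + N) (z(B, N) = -20 + 4*(B*((B + N) + 7)) = -20 + 4*(B*(7 + B + N)) = -20 + 4*B*(7 + B + N))
(z(u, 114) + 19122) - 1768 = ((-20 + 4*64² + 28*64 + 4*64*114) + 19122) - 1768 = ((-20 + 4*4096 + 1792 + 29184) + 19122) - 1768 = ((-20 + 16384 + 1792 + 29184) + 19122) - 1768 = (47340 + 19122) - 1768 = 66462 - 1768 = 64694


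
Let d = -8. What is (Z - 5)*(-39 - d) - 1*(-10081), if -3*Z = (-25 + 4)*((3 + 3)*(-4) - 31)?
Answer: 22171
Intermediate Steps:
Z = -385 (Z = -(-25 + 4)*((3 + 3)*(-4) - 31)/3 = -(-7)*(6*(-4) - 31) = -(-7)*(-24 - 31) = -(-7)*(-55) = -1/3*1155 = -385)
(Z - 5)*(-39 - d) - 1*(-10081) = (-385 - 5)*(-39 - 1*(-8)) - 1*(-10081) = -390*(-39 + 8) + 10081 = -390*(-31) + 10081 = 12090 + 10081 = 22171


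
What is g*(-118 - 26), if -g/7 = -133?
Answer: -134064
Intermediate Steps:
g = 931 (g = -7*(-133) = 931)
g*(-118 - 26) = 931*(-118 - 26) = 931*(-144) = -134064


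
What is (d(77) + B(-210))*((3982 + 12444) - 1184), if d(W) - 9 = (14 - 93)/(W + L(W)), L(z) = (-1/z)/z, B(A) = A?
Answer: -702894912583/228266 ≈ -3.0793e+6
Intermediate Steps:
L(z) = -1/z²
d(W) = 9 - 79/(W - 1/W²) (d(W) = 9 + (14 - 93)/(W - 1/W²) = 9 - 79/(W - 1/W²))
(d(77) + B(-210))*((3982 + 12444) - 1184) = ((-9 + 77²*(-79 + 9*77))/(-1 + 77³) - 210)*((3982 + 12444) - 1184) = ((-9 + 5929*(-79 + 693))/(-1 + 456533) - 210)*(16426 - 1184) = ((-9 + 5929*614)/456532 - 210)*15242 = ((-9 + 3640406)/456532 - 210)*15242 = ((1/456532)*3640397 - 210)*15242 = (3640397/456532 - 210)*15242 = -92231323/456532*15242 = -702894912583/228266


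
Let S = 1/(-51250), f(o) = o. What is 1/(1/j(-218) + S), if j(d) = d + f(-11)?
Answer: -11736250/51479 ≈ -227.98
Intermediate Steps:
S = -1/51250 ≈ -1.9512e-5
j(d) = -11 + d (j(d) = d - 11 = -11 + d)
1/(1/j(-218) + S) = 1/(1/(-11 - 218) - 1/51250) = 1/(1/(-229) - 1/51250) = 1/(-1/229 - 1/51250) = 1/(-51479/11736250) = -11736250/51479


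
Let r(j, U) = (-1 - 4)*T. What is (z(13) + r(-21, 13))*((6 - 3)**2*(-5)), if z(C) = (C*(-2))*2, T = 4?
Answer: 3240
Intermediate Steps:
z(C) = -4*C (z(C) = -2*C*2 = -4*C)
r(j, U) = -20 (r(j, U) = (-1 - 4)*4 = -5*4 = -20)
(z(13) + r(-21, 13))*((6 - 3)**2*(-5)) = (-4*13 - 20)*((6 - 3)**2*(-5)) = (-52 - 20)*(3**2*(-5)) = -648*(-5) = -72*(-45) = 3240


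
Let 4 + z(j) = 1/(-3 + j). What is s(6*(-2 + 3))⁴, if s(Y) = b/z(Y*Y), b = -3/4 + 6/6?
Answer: 1185921/75391979776 ≈ 1.5730e-5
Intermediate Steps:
b = ¼ (b = -3*¼ + 6*(⅙) = -¾ + 1 = ¼ ≈ 0.25000)
z(j) = -4 + 1/(-3 + j)
s(Y) = (-3 + Y²)/(4*(13 - 4*Y²)) (s(Y) = 1/(4*(((13 - 4*Y*Y)/(-3 + Y*Y)))) = 1/(4*(((13 - 4*Y²)/(-3 + Y²)))) = ((-3 + Y²)/(13 - 4*Y²))/4 = (-3 + Y²)/(4*(13 - 4*Y²)))
s(6*(-2 + 3))⁴ = ((3 - (6*(-2 + 3))²)/(4*(-13 + 4*(6*(-2 + 3))²)))⁴ = ((3 - (6*1)²)/(4*(-13 + 4*(6*1)²)))⁴ = ((3 - 1*6²)/(4*(-13 + 4*6²)))⁴ = ((3 - 1*36)/(4*(-13 + 4*36)))⁴ = ((3 - 36)/(4*(-13 + 144)))⁴ = ((¼)*(-33)/131)⁴ = ((¼)*(1/131)*(-33))⁴ = (-33/524)⁴ = 1185921/75391979776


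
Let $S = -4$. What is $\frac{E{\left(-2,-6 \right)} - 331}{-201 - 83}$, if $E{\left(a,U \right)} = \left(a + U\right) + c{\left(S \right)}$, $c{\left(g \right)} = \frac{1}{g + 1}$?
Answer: $\frac{509}{426} \approx 1.1948$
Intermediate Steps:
$c{\left(g \right)} = \frac{1}{1 + g}$
$E{\left(a,U \right)} = - \frac{1}{3} + U + a$ ($E{\left(a,U \right)} = \left(a + U\right) + \frac{1}{1 - 4} = \left(U + a\right) + \frac{1}{-3} = \left(U + a\right) - \frac{1}{3} = - \frac{1}{3} + U + a$)
$\frac{E{\left(-2,-6 \right)} - 331}{-201 - 83} = \frac{\left(- \frac{1}{3} - 6 - 2\right) - 331}{-201 - 83} = \frac{- \frac{25}{3} - 331}{-284} = \left(- \frac{1018}{3}\right) \left(- \frac{1}{284}\right) = \frac{509}{426}$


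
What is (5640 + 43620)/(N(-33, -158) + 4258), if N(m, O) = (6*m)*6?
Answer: 4926/307 ≈ 16.046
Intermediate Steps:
N(m, O) = 36*m
(5640 + 43620)/(N(-33, -158) + 4258) = (5640 + 43620)/(36*(-33) + 4258) = 49260/(-1188 + 4258) = 49260/3070 = 49260*(1/3070) = 4926/307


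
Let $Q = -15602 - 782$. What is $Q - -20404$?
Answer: $4020$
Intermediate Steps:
$Q = -16384$
$Q - -20404 = -16384 - -20404 = -16384 + 20404 = 4020$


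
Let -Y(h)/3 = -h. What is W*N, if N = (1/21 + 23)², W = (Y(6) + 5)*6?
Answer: 10775776/147 ≈ 73305.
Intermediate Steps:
Y(h) = 3*h (Y(h) = -(-3)*h = 3*h)
W = 138 (W = (3*6 + 5)*6 = (18 + 5)*6 = 23*6 = 138)
N = 234256/441 (N = (1/21 + 23)² = (484/21)² = 234256/441 ≈ 531.19)
W*N = 138*(234256/441) = 10775776/147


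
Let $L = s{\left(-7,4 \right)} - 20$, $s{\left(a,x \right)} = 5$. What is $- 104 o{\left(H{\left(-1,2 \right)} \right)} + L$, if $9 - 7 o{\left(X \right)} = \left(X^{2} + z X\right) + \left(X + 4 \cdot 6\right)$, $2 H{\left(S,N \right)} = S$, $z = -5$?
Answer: $\frac{1689}{7} \approx 241.29$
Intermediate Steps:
$H{\left(S,N \right)} = \frac{S}{2}$
$o{\left(X \right)} = - \frac{15}{7} - \frac{X^{2}}{7} + \frac{4 X}{7}$ ($o{\left(X \right)} = \frac{9}{7} - \frac{\left(X^{2} - 5 X\right) + \left(X + 4 \cdot 6\right)}{7} = \frac{9}{7} - \frac{\left(X^{2} - 5 X\right) + \left(X + 24\right)}{7} = \frac{9}{7} - \frac{\left(X^{2} - 5 X\right) + \left(24 + X\right)}{7} = \frac{9}{7} - \frac{24 + X^{2} - 4 X}{7} = \frac{9}{7} - \left(\frac{24}{7} - \frac{4 X}{7} + \frac{X^{2}}{7}\right) = - \frac{15}{7} - \frac{X^{2}}{7} + \frac{4 X}{7}$)
$L = -15$ ($L = 5 - 20 = -15$)
$- 104 o{\left(H{\left(-1,2 \right)} \right)} + L = - 104 \left(- \frac{15}{7} - \frac{\left(\frac{1}{2} \left(-1\right)\right)^{2}}{7} + \frac{4 \cdot \frac{1}{2} \left(-1\right)}{7}\right) - 15 = - 104 \left(- \frac{15}{7} - \frac{\left(- \frac{1}{2}\right)^{2}}{7} + \frac{4}{7} \left(- \frac{1}{2}\right)\right) - 15 = - 104 \left(- \frac{15}{7} - \frac{1}{28} - \frac{2}{7}\right) - 15 = \left(-104\right) \left(- \frac{69}{28}\right) - 15 = \frac{1794}{7} - 15 = \frac{1689}{7}$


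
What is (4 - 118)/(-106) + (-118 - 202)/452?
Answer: 2201/5989 ≈ 0.36751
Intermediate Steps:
(4 - 118)/(-106) + (-118 - 202)/452 = -114*(-1/106) - 320*1/452 = 57/53 - 80/113 = 2201/5989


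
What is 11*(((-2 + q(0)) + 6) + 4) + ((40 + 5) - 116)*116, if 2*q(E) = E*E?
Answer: -8148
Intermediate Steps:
q(E) = E²/2 (q(E) = (E*E)/2 = E²/2)
11*(((-2 + q(0)) + 6) + 4) + ((40 + 5) - 116)*116 = 11*(((-2 + (½)*0²) + 6) + 4) + ((40 + 5) - 116)*116 = 11*(((-2 + (½)*0) + 6) + 4) + (45 - 116)*116 = 11*(((-2 + 0) + 6) + 4) - 71*116 = 11*((-2 + 6) + 4) - 8236 = 11*(4 + 4) - 8236 = 11*8 - 8236 = 88 - 8236 = -8148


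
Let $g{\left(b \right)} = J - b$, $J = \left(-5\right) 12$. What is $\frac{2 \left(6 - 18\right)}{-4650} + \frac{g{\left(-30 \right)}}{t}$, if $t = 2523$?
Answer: $- \frac{4386}{651775} \approx -0.0067293$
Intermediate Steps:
$J = -60$
$g{\left(b \right)} = -60 - b$
$\frac{2 \left(6 - 18\right)}{-4650} + \frac{g{\left(-30 \right)}}{t} = \frac{2 \left(6 - 18\right)}{-4650} + \frac{-60 - -30}{2523} = 2 \left(-12\right) \left(- \frac{1}{4650}\right) + \left(-60 + 30\right) \frac{1}{2523} = \left(-24\right) \left(- \frac{1}{4650}\right) - \frac{10}{841} = \frac{4}{775} - \frac{10}{841} = - \frac{4386}{651775}$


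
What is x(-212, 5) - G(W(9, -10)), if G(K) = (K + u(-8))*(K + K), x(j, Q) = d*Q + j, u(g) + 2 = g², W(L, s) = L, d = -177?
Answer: -2375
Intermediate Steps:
u(g) = -2 + g²
x(j, Q) = j - 177*Q (x(j, Q) = -177*Q + j = j - 177*Q)
G(K) = 2*K*(62 + K) (G(K) = (K + (-2 + (-8)²))*(K + K) = (K + (-2 + 64))*(2*K) = (K + 62)*(2*K) = (62 + K)*(2*K) = 2*K*(62 + K))
x(-212, 5) - G(W(9, -10)) = (-212 - 177*5) - 2*9*(62 + 9) = (-212 - 885) - 2*9*71 = -1097 - 1*1278 = -1097 - 1278 = -2375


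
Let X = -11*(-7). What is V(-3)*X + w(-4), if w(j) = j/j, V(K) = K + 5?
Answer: 155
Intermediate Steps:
X = 77
V(K) = 5 + K
w(j) = 1
V(-3)*X + w(-4) = (5 - 3)*77 + 1 = 2*77 + 1 = 154 + 1 = 155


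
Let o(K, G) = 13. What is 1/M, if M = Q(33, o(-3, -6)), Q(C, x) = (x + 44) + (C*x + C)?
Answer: 1/519 ≈ 0.0019268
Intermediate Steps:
Q(C, x) = 44 + C + x + C*x (Q(C, x) = (44 + x) + (C + C*x) = 44 + C + x + C*x)
M = 519 (M = 44 + 33 + 13 + 33*13 = 44 + 33 + 13 + 429 = 519)
1/M = 1/519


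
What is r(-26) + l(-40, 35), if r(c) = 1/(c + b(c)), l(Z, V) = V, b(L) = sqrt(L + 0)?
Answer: 944/27 - I*sqrt(26)/702 ≈ 34.963 - 0.0072636*I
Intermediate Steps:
b(L) = sqrt(L)
r(c) = 1/(c + sqrt(c))
r(-26) + l(-40, 35) = 1/(-26 + sqrt(-26)) + 35 = 1/(-26 + I*sqrt(26)) + 35 = 35 + 1/(-26 + I*sqrt(26))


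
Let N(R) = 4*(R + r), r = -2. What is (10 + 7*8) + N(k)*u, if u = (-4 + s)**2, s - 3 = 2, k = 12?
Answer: 106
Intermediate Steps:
s = 5 (s = 3 + 2 = 5)
u = 1 (u = (-4 + 5)**2 = 1**2 = 1)
N(R) = -8 + 4*R (N(R) = 4*(R - 2) = 4*(-2 + R) = -8 + 4*R)
(10 + 7*8) + N(k)*u = (10 + 7*8) + (-8 + 4*12)*1 = (10 + 56) + (-8 + 48)*1 = 66 + 40*1 = 66 + 40 = 106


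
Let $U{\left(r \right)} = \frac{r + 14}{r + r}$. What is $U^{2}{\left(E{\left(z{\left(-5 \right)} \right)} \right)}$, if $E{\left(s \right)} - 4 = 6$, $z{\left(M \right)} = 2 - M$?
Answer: $\frac{36}{25} \approx 1.44$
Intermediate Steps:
$E{\left(s \right)} = 10$ ($E{\left(s \right)} = 4 + 6 = 10$)
$U{\left(r \right)} = \frac{14 + r}{2 r}$
$U^{2}{\left(E{\left(z{\left(-5 \right)} \right)} \right)} = \left(\frac{14 + 10}{2 \cdot 10}\right)^{2} = \left(\frac{1}{2} \cdot \frac{1}{10} \cdot 24\right)^{2} = \left(\frac{6}{5}\right)^{2} = \frac{36}{25}$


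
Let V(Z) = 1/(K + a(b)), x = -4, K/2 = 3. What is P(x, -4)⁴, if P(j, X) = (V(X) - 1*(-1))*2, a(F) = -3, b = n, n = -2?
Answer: 4096/81 ≈ 50.568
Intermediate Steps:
b = -2
K = 6 (K = 2*3 = 6)
V(Z) = ⅓ (V(Z) = 1/(6 - 3) = 1/3 = ⅓)
P(j, X) = 8/3 (P(j, X) = (⅓ - 1*(-1))*2 = (⅓ + 1)*2 = (4/3)*2 = 8/3)
P(x, -4)⁴ = (8/3)⁴ = 4096/81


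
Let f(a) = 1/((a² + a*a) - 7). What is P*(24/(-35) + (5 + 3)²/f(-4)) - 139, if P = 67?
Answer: 3745527/35 ≈ 1.0702e+5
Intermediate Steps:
f(a) = 1/(-7 + 2*a²) (f(a) = 1/((a² + a²) - 7) = 1/(2*a² - 7) = 1/(-7 + 2*a²))
P*(24/(-35) + (5 + 3)²/f(-4)) - 139 = 67*(24/(-35) + (5 + 3)²/(1/(-7 + 2*(-4)²))) - 139 = 67*(24*(-1/35) + 8²/(1/(-7 + 2*16))) - 139 = 67*(-24/35 + 64/(1/(-7 + 32))) - 139 = 67*(-24/35 + 64/(1/25)) - 139 = 67*(-24/35 + 64*25) - 139 = 67*(-24/35 + 1600) - 139 = 67*(55976/35) - 139 = 3750392/35 - 139 = 3745527/35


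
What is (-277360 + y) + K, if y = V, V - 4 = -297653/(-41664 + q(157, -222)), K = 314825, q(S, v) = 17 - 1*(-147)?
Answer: 1555261153/41500 ≈ 37476.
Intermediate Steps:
q(S, v) = 164 (q(S, v) = 17 + 147 = 164)
V = 463653/41500 (V = 4 - 297653/(-41664 + 164) = 4 - 297653/(-41500) = 4 - 297653*(-1/41500) = 4 + 297653/41500 = 463653/41500 ≈ 11.172)
y = 463653/41500 ≈ 11.172
(-277360 + y) + K = (-277360 + 463653/41500) + 314825 = -11509976347/41500 + 314825 = 1555261153/41500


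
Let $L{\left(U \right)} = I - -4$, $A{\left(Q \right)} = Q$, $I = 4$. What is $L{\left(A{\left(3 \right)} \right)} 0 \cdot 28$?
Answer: $0$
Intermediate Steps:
$L{\left(U \right)} = 8$ ($L{\left(U \right)} = 4 - -4 = 4 + 4 = 8$)
$L{\left(A{\left(3 \right)} \right)} 0 \cdot 28 = 8 \cdot 0 \cdot 28 = 0 \cdot 28 = 0$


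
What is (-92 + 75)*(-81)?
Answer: 1377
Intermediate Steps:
(-92 + 75)*(-81) = -17*(-81) = 1377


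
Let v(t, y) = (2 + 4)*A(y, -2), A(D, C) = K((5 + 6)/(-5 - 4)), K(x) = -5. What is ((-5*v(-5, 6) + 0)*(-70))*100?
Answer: -1050000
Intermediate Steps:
A(D, C) = -5
v(t, y) = -30 (v(t, y) = (2 + 4)*(-5) = 6*(-5) = -30)
((-5*v(-5, 6) + 0)*(-70))*100 = ((-5*(-30) + 0)*(-70))*100 = ((150 + 0)*(-70))*100 = (150*(-70))*100 = -10500*100 = -1050000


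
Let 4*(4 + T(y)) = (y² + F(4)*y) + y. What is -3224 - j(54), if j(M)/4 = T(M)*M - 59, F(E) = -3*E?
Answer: -127512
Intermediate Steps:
T(y) = -4 - 11*y/4 + y²/4 (T(y) = -4 + ((y² + (-3*4)*y) + y)/4 = -4 + ((y² - 12*y) + y)/4 = -4 + (y² - 11*y)/4 = -4 + (-11*y/4 + y²/4) = -4 - 11*y/4 + y²/4)
j(M) = -236 + 4*M*(-4 - 11*M/4 + M²/4) (j(M) = 4*((-4 - 11*M/4 + M²/4)*M - 59) = 4*(M*(-4 - 11*M/4 + M²/4) - 59) = 4*(-59 + M*(-4 - 11*M/4 + M²/4)) = -236 + 4*M*(-4 - 11*M/4 + M²/4))
-3224 - j(54) = -3224 - (-236 - 1*54*(16 - 1*54² + 11*54)) = -3224 - (-236 - 1*54*(16 - 1*2916 + 594)) = -3224 - (-236 - 1*54*(16 - 2916 + 594)) = -3224 - (-236 - 1*54*(-2306)) = -3224 - (-236 + 124524) = -3224 - 1*124288 = -3224 - 124288 = -127512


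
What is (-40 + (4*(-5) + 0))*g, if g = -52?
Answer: 3120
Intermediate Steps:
(-40 + (4*(-5) + 0))*g = (-40 + (4*(-5) + 0))*(-52) = (-40 + (-20 + 0))*(-52) = (-40 - 20)*(-52) = -60*(-52) = 3120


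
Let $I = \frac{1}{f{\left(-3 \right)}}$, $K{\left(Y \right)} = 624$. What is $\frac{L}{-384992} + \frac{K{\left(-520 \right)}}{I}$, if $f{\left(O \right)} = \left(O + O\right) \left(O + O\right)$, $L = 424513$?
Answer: $\frac{8648035775}{384992} \approx 22463.0$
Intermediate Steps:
$f{\left(O \right)} = 4 O^{2}$ ($f{\left(O \right)} = 2 O 2 O = 4 O^{2}$)
$I = \frac{1}{36}$ ($I = \frac{1}{4 \left(-3\right)^{2}} = \frac{1}{4 \cdot 9} = \frac{1}{36} \approx 0.027778$)
$\frac{L}{-384992} + \frac{K{\left(-520 \right)}}{I} = \frac{424513}{-384992} + 624 \frac{1}{\frac{1}{36}} = 424513 \left(- \frac{1}{384992}\right) + 624 \cdot 36 = - \frac{424513}{384992} + 22464 = \frac{8648035775}{384992}$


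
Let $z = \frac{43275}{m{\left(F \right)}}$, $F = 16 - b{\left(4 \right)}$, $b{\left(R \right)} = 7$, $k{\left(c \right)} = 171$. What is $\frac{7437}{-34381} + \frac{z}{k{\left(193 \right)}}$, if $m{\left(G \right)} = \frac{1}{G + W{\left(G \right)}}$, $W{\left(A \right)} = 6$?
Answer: $\frac{2479588322}{653239} \approx 3795.8$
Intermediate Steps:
$F = 9$ ($F = 16 - 7 = 9$)
$m{\left(G \right)} = \frac{1}{6 + G}$ ($m{\left(G \right)} = \frac{1}{G + 6} = \frac{1}{6 + G}$)
$z = 649125$ ($z = \frac{43275}{\frac{1}{6 + 9}} = \frac{43275}{\frac{1}{15}} = 43275 \frac{1}{\frac{1}{15}} = 43275 \cdot 15 = 649125$)
$\frac{7437}{-34381} + \frac{z}{k{\left(193 \right)}} = \frac{7437}{-34381} + \frac{649125}{171} = 7437 \left(- \frac{1}{34381}\right) + 649125 \cdot \frac{1}{171} = - \frac{7437}{34381} + \frac{72125}{19} = \frac{2479588322}{653239}$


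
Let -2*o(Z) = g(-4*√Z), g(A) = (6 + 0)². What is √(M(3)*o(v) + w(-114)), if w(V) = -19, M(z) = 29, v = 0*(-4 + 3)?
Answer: I*√541 ≈ 23.259*I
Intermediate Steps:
v = 0 (v = 0*(-1) = 0)
g(A) = 36 (g(A) = 6² = 36)
o(Z) = -18 (o(Z) = -½*36 = -18)
√(M(3)*o(v) + w(-114)) = √(29*(-18) - 19) = √(-522 - 19) = √(-541) = I*√541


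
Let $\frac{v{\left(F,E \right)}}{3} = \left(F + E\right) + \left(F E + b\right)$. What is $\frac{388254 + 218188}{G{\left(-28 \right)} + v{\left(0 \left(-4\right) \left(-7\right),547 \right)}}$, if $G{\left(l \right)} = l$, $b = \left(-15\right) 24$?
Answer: $\frac{606442}{533} \approx 1137.8$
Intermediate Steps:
$b = -360$
$v{\left(F,E \right)} = -1080 + 3 E + 3 F + 3 E F$ ($v{\left(F,E \right)} = 3 \left(\left(F + E\right) + \left(F E - 360\right)\right) = 3 \left(\left(E + F\right) + \left(E F - 360\right)\right) = 3 \left(\left(E + F\right) + \left(-360 + E F\right)\right) = 3 \left(-360 + E + F + E F\right) = -1080 + 3 E + 3 F + 3 E F$)
$\frac{388254 + 218188}{G{\left(-28 \right)} + v{\left(0 \left(-4\right) \left(-7\right),547 \right)}} = \frac{388254 + 218188}{-28 + \left(-1080 + 3 \cdot 547 + 3 \cdot 0 \left(-4\right) \left(-7\right) + 3 \cdot 547 \cdot 0 \left(-4\right) \left(-7\right)\right)} = \frac{606442}{-28 + \left(-1080 + 1641 + 3 \cdot 0 \left(-7\right) + 3 \cdot 547 \cdot 0 \left(-7\right)\right)} = \frac{606442}{-28 + \left(-1080 + 1641 + 3 \cdot 0 + 3 \cdot 547 \cdot 0\right)} = \frac{606442}{-28 + \left(-1080 + 1641 + 0 + 0\right)} = \frac{606442}{-28 + 561} = \frac{606442}{533}$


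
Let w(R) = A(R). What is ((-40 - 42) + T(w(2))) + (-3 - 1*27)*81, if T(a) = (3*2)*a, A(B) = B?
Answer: -2500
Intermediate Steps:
w(R) = R
T(a) = 6*a
((-40 - 42) + T(w(2))) + (-3 - 1*27)*81 = ((-40 - 42) + 6*2) + (-3 - 1*27)*81 = (-82 + 12) + (-3 - 27)*81 = -70 - 30*81 = -70 - 2430 = -2500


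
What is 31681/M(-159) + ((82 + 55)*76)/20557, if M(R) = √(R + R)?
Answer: 10412/20557 - 31681*I*√318/318 ≈ 0.50649 - 1776.6*I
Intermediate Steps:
M(R) = √2*√R (M(R) = √(2*R) = √2*√R)
31681/M(-159) + ((82 + 55)*76)/20557 = 31681/((√2*√(-159))) + ((82 + 55)*76)/20557 = 31681/((√2*(I*√159))) + (137*76)*(1/20557) = 31681/((I*√318)) + 10412*(1/20557) = 31681*(-I*√318/318) + 10412/20557 = -31681*I*√318/318 + 10412/20557 = 10412/20557 - 31681*I*√318/318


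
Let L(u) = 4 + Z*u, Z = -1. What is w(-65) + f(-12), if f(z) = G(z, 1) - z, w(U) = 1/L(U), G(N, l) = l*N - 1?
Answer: -68/69 ≈ -0.98551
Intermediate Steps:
G(N, l) = -1 + N*l (G(N, l) = N*l - 1 = -1 + N*l)
L(u) = 4 - u
w(U) = 1/(4 - U)
f(z) = -1 (f(z) = (-1 + z*1) - z = (-1 + z) - z = -1)
w(-65) + f(-12) = -1/(-4 - 65) - 1 = -1/(-69) - 1 = -1*(-1/69) - 1 = 1/69 - 1 = -68/69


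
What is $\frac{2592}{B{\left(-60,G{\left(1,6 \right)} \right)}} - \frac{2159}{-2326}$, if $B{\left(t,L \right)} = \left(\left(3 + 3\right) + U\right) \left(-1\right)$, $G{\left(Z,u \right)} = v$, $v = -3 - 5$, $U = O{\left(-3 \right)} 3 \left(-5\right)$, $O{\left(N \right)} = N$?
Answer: $- \frac{1972961}{39542} \approx -49.895$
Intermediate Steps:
$U = 45$ ($U = \left(-3\right) 3 \left(-5\right) = \left(-9\right) \left(-5\right) = 45$)
$v = -8$
$G{\left(Z,u \right)} = -8$
$B{\left(t,L \right)} = -51$ ($B{\left(t,L \right)} = \left(\left(3 + 3\right) + 45\right) \left(-1\right) = \left(6 + 45\right) \left(-1\right) = 51 \left(-1\right) = -51$)
$\frac{2592}{B{\left(-60,G{\left(1,6 \right)} \right)}} - \frac{2159}{-2326} = \frac{2592}{-51} - \frac{2159}{-2326} = 2592 \left(- \frac{1}{51}\right) - - \frac{2159}{2326} = - \frac{864}{17} + \frac{2159}{2326} = - \frac{1972961}{39542}$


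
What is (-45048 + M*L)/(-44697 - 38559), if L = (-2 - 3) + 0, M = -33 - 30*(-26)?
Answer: 16261/27752 ≈ 0.58594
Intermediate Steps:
M = 747 (M = -33 + 780 = 747)
L = -5 (L = -5 + 0 = -5)
(-45048 + M*L)/(-44697 - 38559) = (-45048 + 747*(-5))/(-44697 - 38559) = (-45048 - 3735)/(-83256) = -48783*(-1/83256) = 16261/27752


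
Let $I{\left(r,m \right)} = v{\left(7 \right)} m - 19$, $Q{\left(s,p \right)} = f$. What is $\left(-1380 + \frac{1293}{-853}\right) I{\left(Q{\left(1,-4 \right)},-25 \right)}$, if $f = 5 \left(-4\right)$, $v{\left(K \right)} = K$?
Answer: $\frac{228616002}{853} \approx 2.6801 \cdot 10^{5}$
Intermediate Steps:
$f = -20$
$Q{\left(s,p \right)} = -20$
$I{\left(r,m \right)} = -19 + 7 m$ ($I{\left(r,m \right)} = 7 m - 19 = -19 + 7 m$)
$\left(-1380 + \frac{1293}{-853}\right) I{\left(Q{\left(1,-4 \right)},-25 \right)} = \left(-1380 + \frac{1293}{-853}\right) \left(-19 + 7 \left(-25\right)\right) = \left(-1380 + 1293 \left(- \frac{1}{853}\right)\right) \left(-19 - 175\right) = \left(-1380 - \frac{1293}{853}\right) \left(-194\right) = \left(- \frac{1178433}{853}\right) \left(-194\right) = \frac{228616002}{853}$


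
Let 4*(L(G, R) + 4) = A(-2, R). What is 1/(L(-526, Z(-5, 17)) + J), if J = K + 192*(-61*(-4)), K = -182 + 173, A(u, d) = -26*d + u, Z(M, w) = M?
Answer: 1/46867 ≈ 2.1337e-5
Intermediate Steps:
A(u, d) = u - 26*d
L(G, R) = -9/2 - 13*R/2 (L(G, R) = -4 + (-2 - 26*R)/4 = -4 + (-½ - 13*R/2) = -9/2 - 13*R/2)
K = -9
J = 46839 (J = -9 + 192*(-61*(-4)) = -9 + 192*244 = -9 + 46848 = 46839)
1/(L(-526, Z(-5, 17)) + J) = 1/((-9/2 - 13/2*(-5)) + 46839) = 1/((-9/2 + 65/2) + 46839) = 1/(28 + 46839) = 1/46867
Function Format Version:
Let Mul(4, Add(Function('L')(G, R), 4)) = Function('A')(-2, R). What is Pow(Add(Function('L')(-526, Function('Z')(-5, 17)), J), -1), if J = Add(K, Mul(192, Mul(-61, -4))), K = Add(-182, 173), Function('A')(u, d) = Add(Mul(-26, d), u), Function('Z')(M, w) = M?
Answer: Rational(1, 46867) ≈ 2.1337e-5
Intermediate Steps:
Function('A')(u, d) = Add(u, Mul(-26, d))
Function('L')(G, R) = Add(Rational(-9, 2), Mul(Rational(-13, 2), R)) (Function('L')(G, R) = Add(-4, Mul(Rational(1, 4), Add(-2, Mul(-26, R)))) = Add(-4, Add(Rational(-1, 2), Mul(Rational(-13, 2), R))) = Add(Rational(-9, 2), Mul(Rational(-13, 2), R)))
K = -9
J = 46839 (J = Add(-9, Mul(192, Mul(-61, -4))) = Add(-9, Mul(192, 244)) = Add(-9, 46848) = 46839)
Pow(Add(Function('L')(-526, Function('Z')(-5, 17)), J), -1) = Pow(Add(Add(Rational(-9, 2), Mul(Rational(-13, 2), -5)), 46839), -1) = Pow(Add(Add(Rational(-9, 2), Rational(65, 2)), 46839), -1) = Pow(Add(28, 46839), -1) = Pow(46867, -1) = Rational(1, 46867)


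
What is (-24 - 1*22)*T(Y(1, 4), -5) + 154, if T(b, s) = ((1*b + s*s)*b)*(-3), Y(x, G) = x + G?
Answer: 20854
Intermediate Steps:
Y(x, G) = G + x
T(b, s) = -3*b*(b + s**2) (T(b, s) = ((b + s**2)*b)*(-3) = (b*(b + s**2))*(-3) = -3*b*(b + s**2))
(-24 - 1*22)*T(Y(1, 4), -5) + 154 = (-24 - 1*22)*(-3*(4 + 1)*((4 + 1) + (-5)**2)) + 154 = (-24 - 22)*(-3*5*(5 + 25)) + 154 = -(-138)*5*30 + 154 = -46*(-450) + 154 = 20700 + 154 = 20854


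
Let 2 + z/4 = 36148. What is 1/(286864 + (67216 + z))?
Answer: 1/498664 ≈ 2.0054e-6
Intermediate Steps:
z = 144584 (z = -8 + 4*36148 = -8 + 144592 = 144584)
1/(286864 + (67216 + z)) = 1/(286864 + (67216 + 144584)) = 1/(286864 + 211800) = 1/498664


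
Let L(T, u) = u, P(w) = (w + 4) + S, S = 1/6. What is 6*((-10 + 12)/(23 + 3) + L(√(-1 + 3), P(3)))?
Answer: 565/13 ≈ 43.462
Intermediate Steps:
S = ⅙ ≈ 0.16667
P(w) = 25/6 + w (P(w) = (w + 4) + ⅙ = (4 + w) + ⅙ = 25/6 + w)
6*((-10 + 12)/(23 + 3) + L(√(-1 + 3), P(3))) = 6*((-10 + 12)/(23 + 3) + (25/6 + 3)) = 6*(2/26 + 43/6) = 6*(2*(1/26) + 43/6) = 6*(1/13 + 43/6) = 6*(565/78) = 565/13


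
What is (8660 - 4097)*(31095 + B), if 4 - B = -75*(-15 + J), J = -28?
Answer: 127189062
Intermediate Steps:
B = -3221 (B = 4 - (-75)*(-15 - 28) = 4 - (-75)*(-43) = 4 - 1*3225 = 4 - 3225 = -3221)
(8660 - 4097)*(31095 + B) = (8660 - 4097)*(31095 - 3221) = 4563*27874 = 127189062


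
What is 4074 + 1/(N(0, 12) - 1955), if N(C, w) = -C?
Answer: 7964669/1955 ≈ 4074.0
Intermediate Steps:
4074 + 1/(N(0, 12) - 1955) = 4074 + 1/(-1*0 - 1955) = 4074 + 1/(0 - 1955) = 4074 + 1/(-1955) = 4074 - 1/1955 = 7964669/1955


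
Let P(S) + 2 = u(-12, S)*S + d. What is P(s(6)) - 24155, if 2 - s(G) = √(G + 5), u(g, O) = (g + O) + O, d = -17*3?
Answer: -24202 + 4*√11 ≈ -24189.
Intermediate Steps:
d = -51
u(g, O) = g + 2*O (u(g, O) = (O + g) + O = g + 2*O)
s(G) = 2 - √(5 + G) (s(G) = 2 - √(G + 5) = 2 - √(5 + G))
P(S) = -53 + S*(-12 + 2*S) (P(S) = -2 + ((-12 + 2*S)*S - 51) = -2 + (S*(-12 + 2*S) - 51) = -2 + (-51 + S*(-12 + 2*S)) = -53 + S*(-12 + 2*S))
P(s(6)) - 24155 = (-53 + 2*(2 - √(5 + 6))*(-6 + (2 - √(5 + 6)))) - 24155 = (-53 + 2*(2 - √11)*(-6 + (2 - √11))) - 24155 = (-53 + 2*(2 - √11)*(-4 - √11)) - 24155 = (-53 + 2*(-4 - √11)*(2 - √11)) - 24155 = -24208 + 2*(-4 - √11)*(2 - √11)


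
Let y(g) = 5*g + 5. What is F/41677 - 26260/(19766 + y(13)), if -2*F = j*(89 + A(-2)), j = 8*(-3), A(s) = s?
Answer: -268432309/206676243 ≈ -1.2988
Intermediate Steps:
j = -24
F = 1044 (F = -(-12)*(89 - 2) = -(-12)*87 = -½*(-2088) = 1044)
y(g) = 5 + 5*g
F/41677 - 26260/(19766 + y(13)) = 1044/41677 - 26260/(19766 + (5 + 5*13)) = 1044*(1/41677) - 26260/(19766 + (5 + 65)) = 1044/41677 - 26260/(19766 + 70) = 1044/41677 - 26260/19836 = 1044/41677 - 26260*1/19836 = 1044/41677 - 6565/4959 = -268432309/206676243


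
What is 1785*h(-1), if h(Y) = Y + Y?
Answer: -3570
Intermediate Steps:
h(Y) = 2*Y
1785*h(-1) = 1785*(2*(-1)) = 1785*(-2) = -3570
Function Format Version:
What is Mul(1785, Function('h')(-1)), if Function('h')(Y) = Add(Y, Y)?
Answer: -3570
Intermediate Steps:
Function('h')(Y) = Mul(2, Y)
Mul(1785, Function('h')(-1)) = Mul(1785, Mul(2, -1)) = Mul(1785, -2) = -3570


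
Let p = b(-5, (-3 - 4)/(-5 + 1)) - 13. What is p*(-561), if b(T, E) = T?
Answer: 10098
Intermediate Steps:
p = -18 (p = -5 - 13 = -18)
p*(-561) = -18*(-561) = 10098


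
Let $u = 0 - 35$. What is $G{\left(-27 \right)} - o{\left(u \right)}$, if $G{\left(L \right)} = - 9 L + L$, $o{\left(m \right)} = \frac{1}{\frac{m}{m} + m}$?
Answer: $\frac{7345}{34} \approx 216.03$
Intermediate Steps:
$u = -35$ ($u = 0 - 35 = -35$)
$o{\left(m \right)} = \frac{1}{1 + m}$
$G{\left(L \right)} = - 8 L$
$G{\left(-27 \right)} - o{\left(u \right)} = \left(-8\right) \left(-27\right) - \frac{1}{1 - 35} = 216 - \frac{1}{-34} = 216 - - \frac{1}{34} = 216 + \frac{1}{34} = \frac{7345}{34}$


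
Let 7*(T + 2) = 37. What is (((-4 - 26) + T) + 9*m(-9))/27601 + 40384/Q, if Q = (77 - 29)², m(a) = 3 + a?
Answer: 121893277/6955452 ≈ 17.525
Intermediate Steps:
T = 23/7 (T = -2 + (⅐)*37 = -2 + 37/7 = 23/7 ≈ 3.2857)
Q = 2304 (Q = 48² = 2304)
(((-4 - 26) + T) + 9*m(-9))/27601 + 40384/Q = (((-4 - 26) + 23/7) + 9*(3 - 9))/27601 + 40384/2304 = ((-30 + 23/7) + 9*(-6))*(1/27601) + 40384*(1/2304) = (-187/7 - 54)*(1/27601) + 631/36 = -565/7*1/27601 + 631/36 = -565/193207 + 631/36 = 121893277/6955452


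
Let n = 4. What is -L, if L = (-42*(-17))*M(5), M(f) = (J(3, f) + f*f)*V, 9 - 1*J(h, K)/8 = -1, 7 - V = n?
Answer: -224910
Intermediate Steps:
V = 3 (V = 7 - 1*4 = 7 - 4 = 3)
J(h, K) = 80 (J(h, K) = 72 - 8*(-1) = 72 + 8 = 80)
M(f) = 240 + 3*f² (M(f) = (80 + f*f)*3 = (80 + f²)*3 = 240 + 3*f²)
L = 224910 (L = (-42*(-17))*(240 + 3*5²) = 714*(240 + 3*25) = 714*(240 + 75) = 714*315 = 224910)
-L = -1*224910 = -224910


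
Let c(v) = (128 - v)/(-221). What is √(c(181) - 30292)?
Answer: 3*I*√164386651/221 ≈ 174.05*I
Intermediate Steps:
c(v) = -128/221 + v/221 (c(v) = (128 - v)*(-1/221) = -128/221 + v/221)
√(c(181) - 30292) = √((-128/221 + (1/221)*181) - 30292) = √((-128/221 + 181/221) - 30292) = √(53/221 - 30292) = √(-6694479/221) = 3*I*√164386651/221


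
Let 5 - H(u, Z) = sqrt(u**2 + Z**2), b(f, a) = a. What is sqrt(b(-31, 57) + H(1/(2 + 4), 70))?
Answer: sqrt(2232 - 6*sqrt(176401))/6 ≈ 2.8285*I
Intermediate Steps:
H(u, Z) = 5 - sqrt(Z**2 + u**2) (H(u, Z) = 5 - sqrt(u**2 + Z**2) = 5 - sqrt(Z**2 + u**2))
sqrt(b(-31, 57) + H(1/(2 + 4), 70)) = sqrt(57 + (5 - sqrt(70**2 + (1/(2 + 4))**2))) = sqrt(57 + (5 - sqrt(4900 + (1/6)**2))) = sqrt(57 + (5 - sqrt(4900 + 1/36))) = sqrt(57 + (5 - sqrt(176401/36))) = sqrt(57 + (5 - sqrt(176401)/6)) = sqrt(62 - sqrt(176401)/6)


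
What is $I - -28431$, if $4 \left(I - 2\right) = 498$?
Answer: $\frac{57115}{2} \approx 28558.0$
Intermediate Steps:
$I = \frac{253}{2}$ ($I = 2 + \frac{1}{4} \cdot 498 = 2 + \frac{249}{2} = \frac{253}{2} \approx 126.5$)
$I - -28431 = \frac{253}{2} - -28431 = \frac{253}{2} + 28431 = \frac{57115}{2}$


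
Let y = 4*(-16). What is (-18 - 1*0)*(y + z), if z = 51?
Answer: 234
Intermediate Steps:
y = -64
(-18 - 1*0)*(y + z) = (-18 - 1*0)*(-64 + 51) = (-18 + 0)*(-13) = -18*(-13) = 234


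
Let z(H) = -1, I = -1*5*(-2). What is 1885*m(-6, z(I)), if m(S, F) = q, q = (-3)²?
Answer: 16965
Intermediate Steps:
q = 9
I = 10 (I = -5*(-2) = 10)
m(S, F) = 9
1885*m(-6, z(I)) = 1885*9 = 16965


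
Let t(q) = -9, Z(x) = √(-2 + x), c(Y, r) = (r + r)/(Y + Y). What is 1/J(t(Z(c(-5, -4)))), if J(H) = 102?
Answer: 1/102 ≈ 0.0098039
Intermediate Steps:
c(Y, r) = r/Y (c(Y, r) = (2*r)/((2*Y)) = (2*r)*(1/(2*Y)) = r/Y)
1/J(t(Z(c(-5, -4)))) = 1/102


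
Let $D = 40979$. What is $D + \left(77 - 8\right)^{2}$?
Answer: $45740$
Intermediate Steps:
$D + \left(77 - 8\right)^{2} = 40979 + \left(77 - 8\right)^{2} = 40979 + 69^{2} = 40979 + 4761 = 45740$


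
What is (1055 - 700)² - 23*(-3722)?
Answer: 211631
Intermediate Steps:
(1055 - 700)² - 23*(-3722) = 355² + 85606 = 126025 + 85606 = 211631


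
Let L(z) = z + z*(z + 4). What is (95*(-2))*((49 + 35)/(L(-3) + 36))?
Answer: -532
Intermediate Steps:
L(z) = z + z*(4 + z)
(95*(-2))*((49 + 35)/(L(-3) + 36)) = (95*(-2))*((49 + 35)/(-3*(5 - 3) + 36)) = -15960/(-3*2 + 36) = -15960/(-6 + 36) = -15960/30 = -190*14/5 = -532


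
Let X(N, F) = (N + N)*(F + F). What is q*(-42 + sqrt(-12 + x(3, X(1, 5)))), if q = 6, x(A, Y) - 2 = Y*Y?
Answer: -252 + 6*sqrt(390) ≈ -133.51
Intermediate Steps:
X(N, F) = 4*F*N (X(N, F) = (2*N)*(2*F) = 4*F*N)
x(A, Y) = 2 + Y**2 (x(A, Y) = 2 + Y*Y = 2 + Y**2)
q*(-42 + sqrt(-12 + x(3, X(1, 5)))) = 6*(-42 + sqrt(-12 + (2 + (4*5*1)**2))) = 6*(-42 + sqrt(-12 + (2 + 20**2))) = 6*(-42 + sqrt(-12 + (2 + 400))) = 6*(-42 + sqrt(-12 + 402)) = 6*(-42 + sqrt(390)) = -252 + 6*sqrt(390)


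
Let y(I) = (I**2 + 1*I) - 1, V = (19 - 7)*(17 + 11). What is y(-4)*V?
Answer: 3696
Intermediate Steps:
V = 336 (V = 12*28 = 336)
y(I) = -1 + I + I**2 (y(I) = (I**2 + I) - 1 = (I + I**2) - 1 = -1 + I + I**2)
y(-4)*V = (-1 - 4 + (-4)**2)*336 = (-1 - 4 + 16)*336 = 11*336 = 3696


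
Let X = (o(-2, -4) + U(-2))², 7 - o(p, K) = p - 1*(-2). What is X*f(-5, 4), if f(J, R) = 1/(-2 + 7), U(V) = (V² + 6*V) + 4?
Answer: 9/5 ≈ 1.8000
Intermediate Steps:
o(p, K) = 5 - p (o(p, K) = 7 - (p - 1*(-2)) = 7 - (p + 2) = 7 - (2 + p) = 7 + (-2 - p) = 5 - p)
U(V) = 4 + V² + 6*V
f(J, R) = ⅕ (f(J, R) = 1/5 = ⅕)
X = 9 (X = ((5 - 1*(-2)) + (4 + (-2)² + 6*(-2)))² = ((5 + 2) + (4 + 4 - 12))² = (7 - 4)² = 3² = 9)
X*f(-5, 4) = 9*(⅕) = 9/5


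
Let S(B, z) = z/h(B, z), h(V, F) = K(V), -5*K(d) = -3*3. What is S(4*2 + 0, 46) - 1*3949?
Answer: -35311/9 ≈ -3923.4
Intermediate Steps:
K(d) = 9/5 (K(d) = -(-3)*3/5 = -⅕*(-9) = 9/5)
h(V, F) = 9/5
S(B, z) = 5*z/9 (S(B, z) = z/(9/5) = z*(5/9) = 5*z/9)
S(4*2 + 0, 46) - 1*3949 = (5/9)*46 - 1*3949 = 230/9 - 3949 = -35311/9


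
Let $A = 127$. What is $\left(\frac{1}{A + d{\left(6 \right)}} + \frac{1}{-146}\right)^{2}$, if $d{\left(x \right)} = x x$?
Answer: $\frac{289}{566344804} \approx 5.1029 \cdot 10^{-7}$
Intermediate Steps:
$d{\left(x \right)} = x^{2}$
$\left(\frac{1}{A + d{\left(6 \right)}} + \frac{1}{-146}\right)^{2} = \left(\frac{1}{127 + 6^{2}} + \frac{1}{-146}\right)^{2} = \left(\frac{1}{127 + 36} - \frac{1}{146}\right)^{2} = \left(\frac{1}{163} - \frac{1}{146}\right)^{2} = \left(- \frac{17}{23798}\right)^{2} = \frac{289}{566344804}$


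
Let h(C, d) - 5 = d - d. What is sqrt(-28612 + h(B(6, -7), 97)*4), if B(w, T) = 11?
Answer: 4*I*sqrt(1787) ≈ 169.09*I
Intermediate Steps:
h(C, d) = 5 (h(C, d) = 5 + (d - d) = 5 + 0 = 5)
sqrt(-28612 + h(B(6, -7), 97)*4) = sqrt(-28612 + 5*4) = sqrt(-28612 + 20) = sqrt(-28592) = 4*I*sqrt(1787)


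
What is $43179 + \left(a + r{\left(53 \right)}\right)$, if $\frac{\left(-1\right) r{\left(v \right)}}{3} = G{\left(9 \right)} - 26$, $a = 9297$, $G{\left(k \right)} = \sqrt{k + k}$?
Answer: $52554 - 9 \sqrt{2} \approx 52541.0$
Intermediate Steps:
$G{\left(k \right)} = \sqrt{2} \sqrt{k}$ ($G{\left(k \right)} = \sqrt{2 k} = \sqrt{2} \sqrt{k}$)
$r{\left(v \right)} = 78 - 9 \sqrt{2}$ ($r{\left(v \right)} = - 3 \left(\sqrt{2} \sqrt{9} - 26\right) = - 3 \left(\sqrt{2} \cdot 3 - 26\right) = - 3 \left(3 \sqrt{2} - 26\right) = - 3 \left(-26 + 3 \sqrt{2}\right) = 78 - 9 \sqrt{2}$)
$43179 + \left(a + r{\left(53 \right)}\right) = 43179 + \left(9297 + \left(78 - 9 \sqrt{2}\right)\right) = 43179 + \left(9375 - 9 \sqrt{2}\right) = 52554 - 9 \sqrt{2}$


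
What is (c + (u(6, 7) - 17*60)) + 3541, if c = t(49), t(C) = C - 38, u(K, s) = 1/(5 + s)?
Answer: 30385/12 ≈ 2532.1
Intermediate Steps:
t(C) = -38 + C
c = 11 (c = -38 + 49 = 11)
(c + (u(6, 7) - 17*60)) + 3541 = (11 + (1/(5 + 7) - 17*60)) + 3541 = (11 + (1/12 - 1020)) + 3541 = (11 - 12239/12) + 3541 = -12107/12 + 3541 = 30385/12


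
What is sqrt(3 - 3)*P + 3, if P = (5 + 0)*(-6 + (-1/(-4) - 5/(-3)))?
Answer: 3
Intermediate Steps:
P = -245/12 (P = 5*(-6 + (-1*(-1/4) - 5*(-1/3))) = 5*(-6 + (1/4 + 5/3)) = 5*(-6 + 23/12) = 5*(-49/12) = -245/12 ≈ -20.417)
sqrt(3 - 3)*P + 3 = sqrt(3 - 3)*(-245/12) + 3 = sqrt(0)*(-245/12) + 3 = 0*(-245/12) + 3 = 0 + 3 = 3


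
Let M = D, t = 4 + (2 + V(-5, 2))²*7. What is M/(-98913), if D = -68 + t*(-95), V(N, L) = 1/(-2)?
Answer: 7777/395652 ≈ 0.019656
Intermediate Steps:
V(N, L) = -½
t = 79/4 (t = 4 + (2 - ½)²*7 = 4 + (3/2)²*7 = 4 + (9/4)*7 = 4 + 63/4 = 79/4 ≈ 19.750)
D = -7777/4 (D = -68 + (79/4)*(-95) = -68 - 7505/4 = -7777/4 ≈ -1944.3)
M = -7777/4 ≈ -1944.3
M/(-98913) = -7777/4/(-98913) = -7777/4*(-1/98913) = 7777/395652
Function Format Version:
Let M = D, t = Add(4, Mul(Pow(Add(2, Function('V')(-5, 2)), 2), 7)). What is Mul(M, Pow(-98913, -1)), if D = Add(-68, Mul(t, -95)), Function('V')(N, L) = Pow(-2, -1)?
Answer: Rational(7777, 395652) ≈ 0.019656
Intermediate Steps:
Function('V')(N, L) = Rational(-1, 2)
t = Rational(79, 4) (t = Add(4, Mul(Pow(Add(2, Rational(-1, 2)), 2), 7)) = Add(4, Mul(Pow(Rational(3, 2), 2), 7)) = Add(4, Mul(Rational(9, 4), 7)) = Add(4, Rational(63, 4)) = Rational(79, 4) ≈ 19.750)
D = Rational(-7777, 4) (D = Add(-68, Mul(Rational(79, 4), -95)) = Add(-68, Rational(-7505, 4)) = Rational(-7777, 4) ≈ -1944.3)
M = Rational(-7777, 4) ≈ -1944.3
Mul(M, Pow(-98913, -1)) = Mul(Rational(-7777, 4), Pow(-98913, -1)) = Mul(Rational(-7777, 4), Rational(-1, 98913)) = Rational(7777, 395652)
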